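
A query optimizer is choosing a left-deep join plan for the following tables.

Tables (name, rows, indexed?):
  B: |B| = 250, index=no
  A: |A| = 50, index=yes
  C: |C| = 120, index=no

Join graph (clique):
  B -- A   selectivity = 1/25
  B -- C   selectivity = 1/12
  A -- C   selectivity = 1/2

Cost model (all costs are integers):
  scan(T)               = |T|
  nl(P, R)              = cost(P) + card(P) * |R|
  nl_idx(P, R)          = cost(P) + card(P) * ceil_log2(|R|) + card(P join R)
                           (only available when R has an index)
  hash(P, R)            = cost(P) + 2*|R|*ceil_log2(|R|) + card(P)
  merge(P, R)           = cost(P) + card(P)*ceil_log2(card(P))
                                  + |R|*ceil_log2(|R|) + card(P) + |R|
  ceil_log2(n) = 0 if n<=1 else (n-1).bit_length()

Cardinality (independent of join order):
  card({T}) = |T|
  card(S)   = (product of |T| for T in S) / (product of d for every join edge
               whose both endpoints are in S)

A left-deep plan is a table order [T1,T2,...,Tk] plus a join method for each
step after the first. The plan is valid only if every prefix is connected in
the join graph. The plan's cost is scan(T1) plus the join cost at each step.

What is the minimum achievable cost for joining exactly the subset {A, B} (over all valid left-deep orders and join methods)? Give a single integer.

Selinger DP over subsets of {A,B}:
  {B}: scan cost=250, card=250
  {A}: scan cost=50, card=50
  {AB}: card=500; try (A,hash)→1100, (A,nl_idx)→2250, (B,merge)→2650, (A,merge)→2850, (B,hash)→4100, (B,nl)→12550 …(+1); best=1100 via (A,hash)

1100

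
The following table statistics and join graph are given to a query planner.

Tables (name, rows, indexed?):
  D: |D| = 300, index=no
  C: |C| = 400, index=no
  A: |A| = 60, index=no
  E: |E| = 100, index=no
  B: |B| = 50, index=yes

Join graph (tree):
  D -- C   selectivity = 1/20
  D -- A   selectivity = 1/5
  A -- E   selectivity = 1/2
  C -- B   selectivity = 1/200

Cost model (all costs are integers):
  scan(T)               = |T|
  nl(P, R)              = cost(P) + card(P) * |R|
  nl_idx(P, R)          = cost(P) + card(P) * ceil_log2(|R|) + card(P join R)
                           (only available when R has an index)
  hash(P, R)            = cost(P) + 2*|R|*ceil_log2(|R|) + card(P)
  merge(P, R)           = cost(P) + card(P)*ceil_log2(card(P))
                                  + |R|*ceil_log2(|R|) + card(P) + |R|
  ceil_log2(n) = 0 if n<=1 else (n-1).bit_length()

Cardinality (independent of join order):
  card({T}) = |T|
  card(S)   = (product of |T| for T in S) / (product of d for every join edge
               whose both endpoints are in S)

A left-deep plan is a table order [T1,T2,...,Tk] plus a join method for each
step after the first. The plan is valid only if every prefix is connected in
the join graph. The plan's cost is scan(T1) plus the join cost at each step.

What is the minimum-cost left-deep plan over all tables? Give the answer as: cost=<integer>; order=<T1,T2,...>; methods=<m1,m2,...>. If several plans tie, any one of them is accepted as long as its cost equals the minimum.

Selinger DP (subsets sized 1..n):
  {D}: scan cost=300, card=300
  {C}: scan cost=400, card=400
  {A}: scan cost=60, card=60
  {E}: scan cost=100, card=100
  {B}: scan cost=50, card=50
  {CD}: card=6000; try (D,hash)→6200, (C,merge)→7300, (D,merge)→7400, (C,hash)→7800, (C,nl)→120300, (D,nl)→120400; best=6200 via (D,hash)
  {AD}: card=3600; try (A,hash)→1320, (D,merge)→3480, (A,merge)→3720, (D,hash)→5520, (D,nl)→18060, (A,nl)→18300; best=1320 via (A,hash)
  {BC}: card=100; try (B,hash)→1400, (B,nl_idx)→2900, (C,merge)→4400, (B,merge)→4750, (C,hash)→7300, (C,nl)→20050 …(+1); best=1400 via (B,hash)
  {AE}: card=3000; try (A,hash)→920, (E,merge)→1280, (A,merge)→1320, (E,hash)→1520, (E,nl)→6060, (A,nl)→6100; best=920 via (A,hash)
  {ACD}: card=72000; try (C,hash)→12120, (A,hash)→12920, (C,merge)→52120, (A,merge)→90620, (A,nl)→366200, (C,nl)→1441320; best=12120 via (C,hash)
  {BCD}: card=1500; try (D,merge)→5200, (D,hash)→6900, (B,hash)→12800, (D,nl)→31400, (B,nl_idx)→43700, (B,merge)→90550 …(+1); best=5200 via (D,merge)
  {ADE}: card=180000; try (E,hash)→6320, (D,hash)→9320, (D,merge)→42920, (E,merge)→48920, (E,nl)→361320, (D,nl)→900920; best=6320 via (E,hash)
  {ACDE}: card=3600000; try (E,hash)→85520, (C,hash)→193520, (E,merge)→1308920, (C,merge)→3430320, (E,nl)→7212120, (C,nl)→72006320; best=85520 via (E,hash)
  {ABCD}: card=18000; try (A,hash)→7420, (A,merge)→23620, (B,hash)→84720, (A,nl)→95200, (B,nl_idx)→462120, (B,merge)→1308470 …(+1); best=7420 via (A,hash)
  {ABCDE}: card=900000; try (E,hash)→26820, (E,merge)→296220, (E,nl)→1807420, (B,hash)→3686120, (B,nl_idx)→22585520, (B,merge)→82885870 …(+1); best=26820 via (E,hash)

cost=26820; order=C,B,D,A,E; methods=hash,merge,hash,hash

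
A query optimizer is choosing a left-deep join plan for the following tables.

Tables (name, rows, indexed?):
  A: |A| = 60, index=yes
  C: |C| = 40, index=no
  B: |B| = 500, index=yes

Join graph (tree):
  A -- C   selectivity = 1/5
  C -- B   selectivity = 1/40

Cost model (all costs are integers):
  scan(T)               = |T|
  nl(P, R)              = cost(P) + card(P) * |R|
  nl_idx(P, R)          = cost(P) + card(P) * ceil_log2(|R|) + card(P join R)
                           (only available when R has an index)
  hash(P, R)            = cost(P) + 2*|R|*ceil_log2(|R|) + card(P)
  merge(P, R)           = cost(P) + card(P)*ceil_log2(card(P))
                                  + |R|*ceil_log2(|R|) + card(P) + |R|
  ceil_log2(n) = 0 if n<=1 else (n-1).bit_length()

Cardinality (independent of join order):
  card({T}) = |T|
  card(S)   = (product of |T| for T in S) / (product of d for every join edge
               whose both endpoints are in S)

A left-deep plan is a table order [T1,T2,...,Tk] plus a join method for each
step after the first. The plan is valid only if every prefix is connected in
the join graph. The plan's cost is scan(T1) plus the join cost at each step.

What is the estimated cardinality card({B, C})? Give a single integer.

500

Tables in S: B(500), C(40)
Edges inside S: C-B(d=40)
numerator = 500 * 40 = 20000
denominator = 40 = 40
card(S) = 20000 / 40 = 500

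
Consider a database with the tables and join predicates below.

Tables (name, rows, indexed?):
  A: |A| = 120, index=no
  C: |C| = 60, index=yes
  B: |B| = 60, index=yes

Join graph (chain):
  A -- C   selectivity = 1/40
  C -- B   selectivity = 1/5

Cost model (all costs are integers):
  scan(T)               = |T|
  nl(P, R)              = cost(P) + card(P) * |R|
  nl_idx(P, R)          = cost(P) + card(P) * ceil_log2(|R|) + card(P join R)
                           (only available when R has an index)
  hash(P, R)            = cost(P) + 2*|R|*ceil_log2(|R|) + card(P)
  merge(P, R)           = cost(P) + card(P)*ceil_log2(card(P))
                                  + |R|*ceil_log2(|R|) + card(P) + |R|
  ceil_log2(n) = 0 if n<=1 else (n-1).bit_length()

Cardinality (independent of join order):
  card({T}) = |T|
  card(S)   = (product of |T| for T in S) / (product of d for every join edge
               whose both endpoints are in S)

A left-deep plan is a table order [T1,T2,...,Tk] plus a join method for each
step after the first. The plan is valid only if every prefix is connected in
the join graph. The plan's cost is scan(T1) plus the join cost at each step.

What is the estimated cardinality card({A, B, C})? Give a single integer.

Tables in S: A(120), B(60), C(60)
Edges inside S: A-C(d=40), C-B(d=5)
numerator = 120 * 60 * 60 = 432000
denominator = 40 * 5 = 200
card(S) = 432000 / 200 = 2160

2160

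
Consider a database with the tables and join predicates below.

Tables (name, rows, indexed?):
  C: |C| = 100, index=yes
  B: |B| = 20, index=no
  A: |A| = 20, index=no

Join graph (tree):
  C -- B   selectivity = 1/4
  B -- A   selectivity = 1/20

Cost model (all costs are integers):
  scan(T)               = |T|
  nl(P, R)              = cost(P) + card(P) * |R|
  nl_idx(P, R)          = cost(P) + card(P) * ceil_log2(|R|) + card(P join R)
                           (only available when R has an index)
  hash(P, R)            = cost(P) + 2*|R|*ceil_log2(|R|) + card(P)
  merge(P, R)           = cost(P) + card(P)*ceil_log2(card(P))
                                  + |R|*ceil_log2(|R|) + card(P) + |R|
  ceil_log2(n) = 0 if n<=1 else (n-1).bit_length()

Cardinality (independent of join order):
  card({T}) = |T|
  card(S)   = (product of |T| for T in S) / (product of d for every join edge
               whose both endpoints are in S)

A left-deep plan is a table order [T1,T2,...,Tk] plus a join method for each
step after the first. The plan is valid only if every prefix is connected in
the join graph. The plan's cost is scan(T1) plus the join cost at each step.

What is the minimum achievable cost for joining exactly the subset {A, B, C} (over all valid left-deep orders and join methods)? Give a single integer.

Selinger DP over subsets of {A,B,C}:
  {C}: scan cost=100, card=100
  {B}: scan cost=20, card=20
  {A}: scan cost=20, card=20
  {BC}: card=500; try (B,hash)→400, (C,nl_idx)→660, (C,merge)→940, (B,merge)→1020, (C,hash)→1440, (C,nl)→2020 …(+1); best=400 via (B,hash)
  {AB}: card=20; try (B,hash)→240, (A,hash)→240, (B,merge)→260, (A,merge)→260, (B,nl)→420, (A,nl)→420; best=240 via (B,hash)
  {ABC}: card=500; try (C,nl_idx)→880, (A,hash)→1100, (C,merge)→1160, (C,hash)→1660, (C,nl)→2240, (A,merge)→5520 …(+1); best=880 via (C,nl_idx)

880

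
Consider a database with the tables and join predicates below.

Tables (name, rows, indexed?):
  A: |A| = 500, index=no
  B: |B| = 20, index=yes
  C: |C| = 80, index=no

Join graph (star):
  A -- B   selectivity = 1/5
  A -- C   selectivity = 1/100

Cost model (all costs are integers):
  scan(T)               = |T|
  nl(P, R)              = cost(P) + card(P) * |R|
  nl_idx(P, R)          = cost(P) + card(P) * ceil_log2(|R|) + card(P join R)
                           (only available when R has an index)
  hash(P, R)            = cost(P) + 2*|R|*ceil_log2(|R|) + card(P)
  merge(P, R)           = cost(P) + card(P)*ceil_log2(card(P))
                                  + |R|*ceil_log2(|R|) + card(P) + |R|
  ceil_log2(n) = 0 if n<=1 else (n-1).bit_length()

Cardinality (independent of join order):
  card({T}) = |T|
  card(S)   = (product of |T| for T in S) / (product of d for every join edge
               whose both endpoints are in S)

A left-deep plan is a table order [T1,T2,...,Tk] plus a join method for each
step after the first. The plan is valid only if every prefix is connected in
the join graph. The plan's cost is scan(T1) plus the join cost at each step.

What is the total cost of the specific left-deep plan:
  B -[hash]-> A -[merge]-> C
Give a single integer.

step 1: scan B: cost=20, card=20
step 2: join A via hash
    card(P join A) = 20*500/(5) = 2000
    cost = 20 + 2*500*9 + 20 = 9040
step 3: join C via merge
    card(P join C) = 2000*80/(100) = 1600
    cost = 9040 + 2000*11 + 80*7 + 2000 + 80 = 33680

33680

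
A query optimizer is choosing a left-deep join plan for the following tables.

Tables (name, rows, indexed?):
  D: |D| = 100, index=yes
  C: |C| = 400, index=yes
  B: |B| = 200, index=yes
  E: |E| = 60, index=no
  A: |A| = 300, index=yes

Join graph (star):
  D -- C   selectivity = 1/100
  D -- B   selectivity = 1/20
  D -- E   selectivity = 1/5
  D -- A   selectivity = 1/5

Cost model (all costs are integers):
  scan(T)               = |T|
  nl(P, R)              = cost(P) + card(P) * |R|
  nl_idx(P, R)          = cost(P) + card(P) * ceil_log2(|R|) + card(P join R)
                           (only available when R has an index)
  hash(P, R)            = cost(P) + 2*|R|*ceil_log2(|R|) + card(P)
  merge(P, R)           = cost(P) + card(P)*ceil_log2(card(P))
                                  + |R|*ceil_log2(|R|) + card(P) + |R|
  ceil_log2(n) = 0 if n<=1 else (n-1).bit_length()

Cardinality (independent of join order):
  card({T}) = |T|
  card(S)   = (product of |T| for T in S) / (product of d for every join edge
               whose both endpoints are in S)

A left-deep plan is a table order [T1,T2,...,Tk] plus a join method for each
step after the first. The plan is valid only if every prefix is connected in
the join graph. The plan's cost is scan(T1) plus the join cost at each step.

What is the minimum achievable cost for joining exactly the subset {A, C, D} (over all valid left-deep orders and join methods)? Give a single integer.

7200

Selinger DP over subsets of {A,C,D}:
  {D}: scan cost=100, card=100
  {C}: scan cost=400, card=400
  {A}: scan cost=300, card=300
  {CD}: card=400; try (C,nl_idx)→1400, (D,hash)→2200, (D,nl_idx)→3600, (C,merge)→4900, (D,merge)→5200, (C,hash)→7400 …(+2); best=1400 via (C,nl_idx)
  {AD}: card=6000; try (D,hash)→2000, (A,merge)→3900, (D,merge)→4100, (A,hash)→5600, (A,nl_idx)→7000, (D,nl_idx)→8400 …(+2); best=2000 via (D,hash)
  {ACD}: card=24000; try (A,hash)→7200, (A,merge)→8400, (C,hash)→15200, (A,nl_idx)→29000, (C,nl_idx)→80000, (C,merge)→90000 …(+2); best=7200 via (A,hash)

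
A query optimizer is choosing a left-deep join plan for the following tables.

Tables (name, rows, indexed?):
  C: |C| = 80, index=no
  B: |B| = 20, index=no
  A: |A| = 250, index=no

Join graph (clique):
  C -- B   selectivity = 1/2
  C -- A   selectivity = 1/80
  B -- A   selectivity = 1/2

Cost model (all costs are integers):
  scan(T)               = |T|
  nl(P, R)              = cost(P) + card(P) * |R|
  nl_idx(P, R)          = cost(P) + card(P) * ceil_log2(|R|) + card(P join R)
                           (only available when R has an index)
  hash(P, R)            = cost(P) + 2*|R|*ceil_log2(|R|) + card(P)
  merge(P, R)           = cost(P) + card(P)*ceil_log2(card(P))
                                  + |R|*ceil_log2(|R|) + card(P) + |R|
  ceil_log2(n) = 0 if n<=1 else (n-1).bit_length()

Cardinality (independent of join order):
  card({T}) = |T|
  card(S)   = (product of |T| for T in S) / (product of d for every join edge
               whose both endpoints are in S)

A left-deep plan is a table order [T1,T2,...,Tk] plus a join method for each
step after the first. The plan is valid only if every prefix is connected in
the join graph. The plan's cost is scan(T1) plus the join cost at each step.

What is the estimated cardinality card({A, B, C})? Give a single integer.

1250

Tables in S: A(250), B(20), C(80)
Edges inside S: C-B(d=2), C-A(d=80), B-A(d=2)
numerator = 250 * 20 * 80 = 400000
denominator = 2 * 80 * 2 = 320
card(S) = 400000 / 320 = 1250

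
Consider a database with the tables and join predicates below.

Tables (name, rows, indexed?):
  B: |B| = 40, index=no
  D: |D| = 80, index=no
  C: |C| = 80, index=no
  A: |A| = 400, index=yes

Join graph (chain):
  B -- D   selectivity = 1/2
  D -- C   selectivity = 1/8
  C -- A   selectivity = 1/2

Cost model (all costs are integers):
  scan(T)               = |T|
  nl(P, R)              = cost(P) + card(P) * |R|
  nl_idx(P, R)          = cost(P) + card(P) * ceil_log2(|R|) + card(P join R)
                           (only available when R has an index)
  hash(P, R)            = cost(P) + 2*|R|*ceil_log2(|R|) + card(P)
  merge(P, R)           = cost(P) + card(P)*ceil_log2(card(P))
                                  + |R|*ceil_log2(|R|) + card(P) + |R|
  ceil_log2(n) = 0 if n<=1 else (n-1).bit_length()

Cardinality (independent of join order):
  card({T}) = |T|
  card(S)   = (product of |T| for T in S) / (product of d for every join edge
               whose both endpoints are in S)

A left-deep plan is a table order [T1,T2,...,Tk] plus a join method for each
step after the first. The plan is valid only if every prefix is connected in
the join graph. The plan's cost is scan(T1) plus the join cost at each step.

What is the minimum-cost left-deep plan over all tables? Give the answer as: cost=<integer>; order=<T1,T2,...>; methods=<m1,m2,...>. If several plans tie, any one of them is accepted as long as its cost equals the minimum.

cost=25760; order=C,D,B,A; methods=hash,hash,hash

Selinger DP (subsets sized 1..n):
  {B}: scan cost=40, card=40
  {D}: scan cost=80, card=80
  {C}: scan cost=80, card=80
  {A}: scan cost=400, card=400
  {BD}: card=1600; try (B,hash)→640, (D,merge)→960, (B,merge)→1000, (D,hash)→1200, (D,nl)→3240, (B,nl)→3280; best=640 via (B,hash)
  {CD}: card=800; try (D,hash)→1280, (C,hash)→1280, (D,merge)→1360, (C,merge)→1360, (D,nl)→6480, (C,nl)→6480; best=1280 via (D,hash)
  {AC}: card=16000; try (C,hash)→1920, (A,merge)→4720, (C,merge)→5040, (A,hash)→7360, (A,nl_idx)→16800, (A,nl)→32080 …(+1); best=1920 via (C,hash)
  {BCD}: card=16000; try (B,hash)→2560, (C,hash)→3360, (B,merge)→10360, (C,merge)→20480, (B,nl)→33280, (C,nl)→128640; best=2560 via (B,hash)
  {ACD}: card=160000; try (A,hash)→9280, (A,merge)→14080, (D,hash)→19040, (A,nl_idx)→168480, (D,merge)→242560, (A,nl)→321280 …(+1); best=9280 via (A,hash)
  {ABCD}: card=3200000; try (A,hash)→25760, (B,hash)→169760, (A,merge)→246560, (B,merge)→3049560, (A,nl_idx)→3346560, (A,nl)→6402560 …(+1); best=25760 via (A,hash)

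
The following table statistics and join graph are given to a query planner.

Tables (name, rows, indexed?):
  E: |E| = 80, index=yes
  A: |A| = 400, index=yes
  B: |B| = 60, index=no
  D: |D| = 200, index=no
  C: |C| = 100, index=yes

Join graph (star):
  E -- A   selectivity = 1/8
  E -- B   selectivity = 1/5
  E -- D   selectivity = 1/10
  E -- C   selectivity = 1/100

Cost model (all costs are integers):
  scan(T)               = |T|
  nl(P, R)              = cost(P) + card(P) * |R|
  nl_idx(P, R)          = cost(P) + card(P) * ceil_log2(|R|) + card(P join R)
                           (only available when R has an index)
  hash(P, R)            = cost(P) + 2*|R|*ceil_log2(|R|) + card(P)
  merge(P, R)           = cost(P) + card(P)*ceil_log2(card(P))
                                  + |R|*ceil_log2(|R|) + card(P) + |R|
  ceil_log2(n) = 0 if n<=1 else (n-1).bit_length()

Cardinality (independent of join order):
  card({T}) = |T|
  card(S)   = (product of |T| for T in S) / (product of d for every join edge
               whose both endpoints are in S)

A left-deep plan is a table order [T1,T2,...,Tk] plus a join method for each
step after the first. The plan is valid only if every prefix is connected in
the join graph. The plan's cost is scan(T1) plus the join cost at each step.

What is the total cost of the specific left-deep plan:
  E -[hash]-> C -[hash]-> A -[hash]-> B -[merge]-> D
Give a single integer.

831360

step 1: scan E: cost=80, card=80
step 2: join C via hash
    card(P join C) = 80*100/(100) = 80
    cost = 80 + 2*100*7 + 80 = 1560
step 3: join A via hash
    card(P join A) = 80*400/(8) = 4000
    cost = 1560 + 2*400*9 + 80 = 8840
step 4: join B via hash
    card(P join B) = 4000*60/(5) = 48000
    cost = 8840 + 2*60*6 + 4000 = 13560
step 5: join D via merge
    card(P join D) = 48000*200/(10) = 960000
    cost = 13560 + 48000*16 + 200*8 + 48000 + 200 = 831360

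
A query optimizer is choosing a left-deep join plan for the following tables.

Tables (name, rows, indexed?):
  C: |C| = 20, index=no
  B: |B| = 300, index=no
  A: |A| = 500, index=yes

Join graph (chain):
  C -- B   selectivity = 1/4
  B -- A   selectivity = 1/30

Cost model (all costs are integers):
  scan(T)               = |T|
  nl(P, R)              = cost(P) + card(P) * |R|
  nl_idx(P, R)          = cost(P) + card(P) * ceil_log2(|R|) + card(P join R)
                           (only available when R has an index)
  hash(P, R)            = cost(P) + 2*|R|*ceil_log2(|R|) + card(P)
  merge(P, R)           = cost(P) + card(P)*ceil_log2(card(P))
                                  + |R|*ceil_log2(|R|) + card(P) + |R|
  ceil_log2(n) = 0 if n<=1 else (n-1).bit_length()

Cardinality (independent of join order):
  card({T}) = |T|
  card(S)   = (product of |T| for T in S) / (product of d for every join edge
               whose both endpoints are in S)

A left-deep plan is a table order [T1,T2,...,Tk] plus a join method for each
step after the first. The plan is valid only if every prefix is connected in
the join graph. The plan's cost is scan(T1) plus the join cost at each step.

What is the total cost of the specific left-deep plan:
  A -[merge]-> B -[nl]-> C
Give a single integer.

108500

step 1: scan A: cost=500, card=500
step 2: join B via merge
    card(P join B) = 500*300/(30) = 5000
    cost = 500 + 500*9 + 300*9 + 500 + 300 = 8500
step 3: join C via nl
    card(P join C) = 5000*20/(4) = 25000
    cost = 8500 + 5000*20 = 108500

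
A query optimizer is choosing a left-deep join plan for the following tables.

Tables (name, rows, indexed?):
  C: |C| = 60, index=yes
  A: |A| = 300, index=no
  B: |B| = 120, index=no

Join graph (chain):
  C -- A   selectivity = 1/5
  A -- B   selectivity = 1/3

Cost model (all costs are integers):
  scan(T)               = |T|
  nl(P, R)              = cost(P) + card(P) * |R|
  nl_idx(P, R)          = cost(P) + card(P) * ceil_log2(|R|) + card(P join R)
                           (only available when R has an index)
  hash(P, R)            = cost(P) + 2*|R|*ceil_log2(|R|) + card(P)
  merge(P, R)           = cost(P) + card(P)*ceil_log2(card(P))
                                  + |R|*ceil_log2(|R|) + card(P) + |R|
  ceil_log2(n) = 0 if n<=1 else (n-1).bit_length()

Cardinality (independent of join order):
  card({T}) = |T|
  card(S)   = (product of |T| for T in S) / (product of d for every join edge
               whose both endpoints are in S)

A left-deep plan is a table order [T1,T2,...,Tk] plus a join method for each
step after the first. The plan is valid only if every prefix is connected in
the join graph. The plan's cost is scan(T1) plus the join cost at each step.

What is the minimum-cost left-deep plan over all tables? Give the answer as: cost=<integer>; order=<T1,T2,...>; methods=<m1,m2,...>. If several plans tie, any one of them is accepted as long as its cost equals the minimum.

cost=6600; order=A,C,B; methods=hash,hash

Selinger DP (subsets sized 1..n):
  {C}: scan cost=60, card=60
  {A}: scan cost=300, card=300
  {B}: scan cost=120, card=120
  {AC}: card=3600; try (C,hash)→1320, (A,merge)→3480, (C,merge)→3720, (A,hash)→5520, (C,nl_idx)→5700, (A,nl)→18060 …(+1); best=1320 via (C,hash)
  {AB}: card=12000; try (B,hash)→2280, (A,merge)→4080, (B,merge)→4260, (A,hash)→5640, (A,nl)→36120, (B,nl)→36300; best=2280 via (B,hash)
  {ABC}: card=144000; try (B,hash)→6600, (C,hash)→15000, (B,merge)→49080, (C,merge)→182700, (C,nl_idx)→218280, (B,nl)→433320 …(+1); best=6600 via (B,hash)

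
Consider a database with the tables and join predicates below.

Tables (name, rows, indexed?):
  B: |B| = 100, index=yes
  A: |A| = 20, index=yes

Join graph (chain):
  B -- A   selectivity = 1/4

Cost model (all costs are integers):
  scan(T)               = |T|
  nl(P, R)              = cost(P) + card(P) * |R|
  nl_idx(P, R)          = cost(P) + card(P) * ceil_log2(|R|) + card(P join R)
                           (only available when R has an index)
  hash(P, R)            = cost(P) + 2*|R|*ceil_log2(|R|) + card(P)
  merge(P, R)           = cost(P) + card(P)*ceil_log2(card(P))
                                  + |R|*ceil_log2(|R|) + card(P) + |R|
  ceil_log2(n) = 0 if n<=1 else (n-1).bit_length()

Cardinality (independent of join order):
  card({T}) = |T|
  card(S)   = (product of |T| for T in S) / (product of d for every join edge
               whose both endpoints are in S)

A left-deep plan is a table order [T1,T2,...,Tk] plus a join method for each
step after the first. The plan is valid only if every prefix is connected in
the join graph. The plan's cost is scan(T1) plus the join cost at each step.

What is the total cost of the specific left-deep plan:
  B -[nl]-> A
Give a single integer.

step 1: scan B: cost=100, card=100
step 2: join A via nl
    card(P join A) = 100*20/(4) = 500
    cost = 100 + 100*20 = 2100

2100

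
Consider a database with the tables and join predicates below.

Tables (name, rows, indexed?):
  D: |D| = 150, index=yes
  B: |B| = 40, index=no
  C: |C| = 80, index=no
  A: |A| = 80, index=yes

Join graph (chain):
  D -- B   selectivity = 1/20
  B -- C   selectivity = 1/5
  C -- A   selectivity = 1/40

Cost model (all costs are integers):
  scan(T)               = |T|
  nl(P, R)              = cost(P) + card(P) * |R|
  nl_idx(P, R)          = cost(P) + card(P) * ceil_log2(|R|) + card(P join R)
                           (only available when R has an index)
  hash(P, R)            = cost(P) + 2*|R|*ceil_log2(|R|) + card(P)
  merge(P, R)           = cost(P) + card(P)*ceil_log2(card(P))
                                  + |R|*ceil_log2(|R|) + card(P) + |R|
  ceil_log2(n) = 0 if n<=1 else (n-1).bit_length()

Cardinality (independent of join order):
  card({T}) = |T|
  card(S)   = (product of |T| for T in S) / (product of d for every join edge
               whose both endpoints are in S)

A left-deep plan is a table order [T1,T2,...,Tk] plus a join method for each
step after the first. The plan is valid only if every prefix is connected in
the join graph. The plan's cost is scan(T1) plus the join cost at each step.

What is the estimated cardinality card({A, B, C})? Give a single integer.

Tables in S: A(80), B(40), C(80)
Edges inside S: B-C(d=5), C-A(d=40)
numerator = 80 * 40 * 80 = 256000
denominator = 5 * 40 = 200
card(S) = 256000 / 200 = 1280

1280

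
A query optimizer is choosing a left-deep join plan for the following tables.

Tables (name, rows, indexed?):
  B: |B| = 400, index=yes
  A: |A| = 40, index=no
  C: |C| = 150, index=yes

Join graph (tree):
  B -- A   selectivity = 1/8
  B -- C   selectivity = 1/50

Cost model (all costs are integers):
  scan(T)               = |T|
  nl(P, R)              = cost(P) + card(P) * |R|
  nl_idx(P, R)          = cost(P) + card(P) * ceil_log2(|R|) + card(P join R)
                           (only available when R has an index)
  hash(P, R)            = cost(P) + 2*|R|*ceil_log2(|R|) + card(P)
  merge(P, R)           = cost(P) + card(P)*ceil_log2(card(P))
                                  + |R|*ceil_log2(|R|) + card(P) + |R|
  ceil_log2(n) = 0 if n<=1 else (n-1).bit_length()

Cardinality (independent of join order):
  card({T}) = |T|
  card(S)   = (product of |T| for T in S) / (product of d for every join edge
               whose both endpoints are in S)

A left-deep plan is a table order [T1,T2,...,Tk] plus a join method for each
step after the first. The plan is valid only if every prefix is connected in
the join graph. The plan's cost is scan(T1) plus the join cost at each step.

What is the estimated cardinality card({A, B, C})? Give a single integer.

6000

Tables in S: A(40), B(400), C(150)
Edges inside S: B-A(d=8), B-C(d=50)
numerator = 40 * 400 * 150 = 2400000
denominator = 8 * 50 = 400
card(S) = 2400000 / 400 = 6000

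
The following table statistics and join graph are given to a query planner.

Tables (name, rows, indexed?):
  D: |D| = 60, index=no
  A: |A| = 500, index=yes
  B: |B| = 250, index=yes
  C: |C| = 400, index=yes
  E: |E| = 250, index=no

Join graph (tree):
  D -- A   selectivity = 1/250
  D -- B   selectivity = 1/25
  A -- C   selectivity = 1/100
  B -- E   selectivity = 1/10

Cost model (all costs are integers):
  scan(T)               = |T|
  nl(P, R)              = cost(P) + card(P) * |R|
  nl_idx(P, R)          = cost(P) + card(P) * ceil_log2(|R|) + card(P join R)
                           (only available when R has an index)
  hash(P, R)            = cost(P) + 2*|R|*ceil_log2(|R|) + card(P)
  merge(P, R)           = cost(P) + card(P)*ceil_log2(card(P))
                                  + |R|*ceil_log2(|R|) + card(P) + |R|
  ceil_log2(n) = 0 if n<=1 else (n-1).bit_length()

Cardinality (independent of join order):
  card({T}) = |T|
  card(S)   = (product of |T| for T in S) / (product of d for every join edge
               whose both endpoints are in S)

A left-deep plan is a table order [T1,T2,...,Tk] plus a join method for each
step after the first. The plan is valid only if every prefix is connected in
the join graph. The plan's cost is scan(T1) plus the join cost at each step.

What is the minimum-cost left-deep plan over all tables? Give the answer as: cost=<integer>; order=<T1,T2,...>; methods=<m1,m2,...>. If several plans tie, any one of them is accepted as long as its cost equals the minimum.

Selinger DP (subsets sized 1..n):
  {D}: scan cost=60, card=60
  {A}: scan cost=500, card=500
  {B}: scan cost=250, card=250
  {C}: scan cost=400, card=400
  {E}: scan cost=250, card=250
  {AD}: card=120; try (A,nl_idx)→720, (D,hash)→1720, (A,merge)→5480, (D,merge)→5920, (A,hash)→9120, (A,nl)→30060 …(+1); best=720 via (A,nl_idx)
  {BD}: card=600; try (B,nl_idx)→1140, (D,hash)→1220, (B,merge)→2730, (D,merge)→2920, (B,hash)→4120, (B,nl)→15060 …(+1); best=1140 via (B,nl_idx)
  {AC}: card=2000; try (A,nl_idx)→6000, (C,nl_idx)→7000, (C,hash)→8200, (A,merge)→9400, (C,merge)→9500, (A,hash)→9800 …(+2); best=6000 via (A,nl_idx)
  {BE}: card=6250; try (E,hash)→4500, (B,hash)→4500, (E,merge)→4750, (B,merge)→4750, (B,nl_idx)→8500, (E,nl)→62750 …(+1); best=4500 via (E,hash)
  {ABD}: card=1200; try (B,nl_idx)→2880, (B,merge)→3930, (B,hash)→4840, (A,nl_idx)→7740, (A,hash)→10740, (A,merge)→12740 …(+2); best=2880 via (B,nl_idx)
  {ACD}: card=480; try (C,nl_idx)→2280, (C,merge)→5680, (C,hash)→8040, (D,hash)→8720, (D,merge)→30420, (C,nl)→48720 …(+1); best=2280 via (C,nl_idx)
  {BDE}: card=15000; try (E,hash)→5740, (E,merge)→9990, (D,hash)→11470, (D,merge)→92420, (E,nl)→151140, (D,nl)→379500; best=5740 via (E,hash)
  {ABCD}: card=4800; try (B,hash)→6760, (B,merge)→9330, (B,nl_idx)→10920, (C,hash)→11280, (C,nl_idx)→18480, (C,merge)→21280 …(+2); best=6760 via (B,hash)
  {ABDE}: card=30000; try (E,hash)→8080, (E,merge)→19530, (A,hash)→29740, (A,nl_idx)→170740, (A,merge)→235740, (E,nl)→302880 …(+1); best=8080 via (E,hash)
  {ABCDE}: card=120000; try (E,hash)→15560, (C,hash)→45280, (E,merge)→76210, (C,nl_idx)→398080, (C,merge)→492080, (E,nl)→1206760 …(+1); best=15560 via (E,hash)

cost=15560; order=D,A,C,B,E; methods=nl_idx,nl_idx,hash,hash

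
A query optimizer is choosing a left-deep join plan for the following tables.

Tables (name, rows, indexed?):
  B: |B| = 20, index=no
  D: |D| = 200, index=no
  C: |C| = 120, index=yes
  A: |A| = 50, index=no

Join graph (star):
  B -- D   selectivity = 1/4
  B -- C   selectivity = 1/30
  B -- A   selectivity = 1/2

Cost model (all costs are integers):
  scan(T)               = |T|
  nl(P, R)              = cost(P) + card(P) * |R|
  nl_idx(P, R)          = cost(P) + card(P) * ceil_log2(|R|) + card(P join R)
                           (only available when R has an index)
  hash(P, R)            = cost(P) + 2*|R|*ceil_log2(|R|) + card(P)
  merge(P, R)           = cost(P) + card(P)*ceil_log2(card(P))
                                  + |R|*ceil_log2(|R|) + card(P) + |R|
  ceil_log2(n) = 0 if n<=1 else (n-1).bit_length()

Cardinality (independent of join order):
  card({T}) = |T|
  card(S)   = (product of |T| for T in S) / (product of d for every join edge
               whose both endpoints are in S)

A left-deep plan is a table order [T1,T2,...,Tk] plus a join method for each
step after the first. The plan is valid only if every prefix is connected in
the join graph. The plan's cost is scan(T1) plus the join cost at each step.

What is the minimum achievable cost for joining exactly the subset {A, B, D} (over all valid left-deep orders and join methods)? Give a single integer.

Selinger DP over subsets of {A,B,D}:
  {B}: scan cost=20, card=20
  {D}: scan cost=200, card=200
  {A}: scan cost=50, card=50
  {BD}: card=1000; try (B,hash)→600, (D,merge)→1940, (B,merge)→2120, (D,hash)→3240, (D,nl)→4020, (B,nl)→4200; best=600 via (B,hash)
  {AB}: card=500; try (B,hash)→300, (A,merge)→490, (B,merge)→520, (A,hash)→640, (A,nl)→1020, (B,nl)→1050; best=300 via (B,hash)
  {ABD}: card=25000; try (A,hash)→2200, (D,hash)→4000, (D,merge)→7100, (A,merge)→11950, (A,nl)→50600, (D,nl)→100300; best=2200 via (A,hash)

2200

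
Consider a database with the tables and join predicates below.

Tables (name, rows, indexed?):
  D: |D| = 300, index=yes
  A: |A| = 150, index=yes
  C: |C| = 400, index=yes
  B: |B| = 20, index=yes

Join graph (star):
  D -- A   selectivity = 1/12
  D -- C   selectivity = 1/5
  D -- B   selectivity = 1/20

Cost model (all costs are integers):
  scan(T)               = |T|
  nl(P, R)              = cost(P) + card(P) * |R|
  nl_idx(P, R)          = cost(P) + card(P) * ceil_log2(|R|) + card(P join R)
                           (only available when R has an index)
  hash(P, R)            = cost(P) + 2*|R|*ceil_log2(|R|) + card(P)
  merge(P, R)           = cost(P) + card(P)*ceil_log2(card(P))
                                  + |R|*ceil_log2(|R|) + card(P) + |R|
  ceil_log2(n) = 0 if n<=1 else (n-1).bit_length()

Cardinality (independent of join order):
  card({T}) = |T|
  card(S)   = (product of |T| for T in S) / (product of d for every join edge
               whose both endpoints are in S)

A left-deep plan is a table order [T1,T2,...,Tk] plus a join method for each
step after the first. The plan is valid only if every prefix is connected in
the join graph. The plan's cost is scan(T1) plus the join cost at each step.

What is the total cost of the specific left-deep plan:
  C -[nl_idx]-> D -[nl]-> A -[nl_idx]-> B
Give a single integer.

5428000

step 1: scan C: cost=400, card=400
step 2: join D via nl_idx
    card(P join D) = 400*300/(5) = 24000
    cost = 400 + 400*9 + 24000 = 28000
step 3: join A via nl
    card(P join A) = 24000*150/(12) = 300000
    cost = 28000 + 24000*150 = 3628000
step 4: join B via nl_idx
    card(P join B) = 300000*20/(20) = 300000
    cost = 3628000 + 300000*5 + 300000 = 5428000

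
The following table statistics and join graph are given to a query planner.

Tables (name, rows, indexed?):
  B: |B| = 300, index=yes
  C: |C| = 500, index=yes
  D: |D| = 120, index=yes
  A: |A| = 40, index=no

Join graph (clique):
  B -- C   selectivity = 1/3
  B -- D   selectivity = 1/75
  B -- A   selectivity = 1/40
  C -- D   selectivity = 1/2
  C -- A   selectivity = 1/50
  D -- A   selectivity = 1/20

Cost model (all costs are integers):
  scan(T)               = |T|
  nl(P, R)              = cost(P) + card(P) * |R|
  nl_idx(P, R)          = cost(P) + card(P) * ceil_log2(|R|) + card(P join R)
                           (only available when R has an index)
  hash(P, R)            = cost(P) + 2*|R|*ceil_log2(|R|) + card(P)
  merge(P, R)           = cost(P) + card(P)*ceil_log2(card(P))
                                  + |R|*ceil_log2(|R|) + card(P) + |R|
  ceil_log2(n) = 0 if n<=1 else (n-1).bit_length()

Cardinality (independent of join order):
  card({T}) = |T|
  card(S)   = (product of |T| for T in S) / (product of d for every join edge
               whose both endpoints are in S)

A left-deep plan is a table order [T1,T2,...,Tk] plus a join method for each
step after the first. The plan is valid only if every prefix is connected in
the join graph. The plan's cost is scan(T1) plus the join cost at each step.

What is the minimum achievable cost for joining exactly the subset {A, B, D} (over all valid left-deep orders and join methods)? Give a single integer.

Selinger DP over subsets of {A,B,D}:
  {B}: scan cost=300, card=300
  {D}: scan cost=120, card=120
  {A}: scan cost=40, card=40
  {BD}: card=480; try (B,nl_idx)→1680, (D,hash)→2280, (D,nl_idx)→2880, (B,merge)→4080, (D,merge)→4260, (B,hash)→5640 …(+2); best=1680 via (B,nl_idx)
  {AB}: card=300; try (B,nl_idx)→700, (A,hash)→1080, (B,merge)→3320, (A,merge)→3580, (B,hash)→5480, (B,nl)→12040 …(+1); best=700 via (B,nl_idx)
  {AD}: card=240; try (D,nl_idx)→560, (A,hash)→720, (D,merge)→1280, (A,merge)→1360, (D,hash)→1760, (D,nl)→4840 …(+1); best=560 via (D,nl_idx)
  {ABD}: card=24; try (A,hash)→2640, (D,hash)→2680, (B,nl_idx)→2744, (D,nl_idx)→2824, (D,merge)→4660, (B,merge)→5720 …(+5); best=2640 via (A,hash)

2640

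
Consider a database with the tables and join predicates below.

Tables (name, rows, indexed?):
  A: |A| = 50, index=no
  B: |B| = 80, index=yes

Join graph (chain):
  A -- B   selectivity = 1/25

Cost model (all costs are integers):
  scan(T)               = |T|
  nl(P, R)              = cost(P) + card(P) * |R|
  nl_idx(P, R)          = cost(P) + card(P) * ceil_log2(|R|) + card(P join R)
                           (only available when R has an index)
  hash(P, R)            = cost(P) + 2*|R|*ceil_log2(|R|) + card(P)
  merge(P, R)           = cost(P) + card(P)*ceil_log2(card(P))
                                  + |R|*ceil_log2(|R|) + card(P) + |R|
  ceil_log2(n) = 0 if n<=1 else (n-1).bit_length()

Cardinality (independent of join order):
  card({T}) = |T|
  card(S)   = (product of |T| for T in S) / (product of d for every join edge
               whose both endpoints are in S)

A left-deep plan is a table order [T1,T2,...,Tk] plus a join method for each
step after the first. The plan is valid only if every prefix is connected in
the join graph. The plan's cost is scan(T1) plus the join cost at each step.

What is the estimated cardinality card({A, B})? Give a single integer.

Tables in S: A(50), B(80)
Edges inside S: A-B(d=25)
numerator = 50 * 80 = 4000
denominator = 25 = 25
card(S) = 4000 / 25 = 160

160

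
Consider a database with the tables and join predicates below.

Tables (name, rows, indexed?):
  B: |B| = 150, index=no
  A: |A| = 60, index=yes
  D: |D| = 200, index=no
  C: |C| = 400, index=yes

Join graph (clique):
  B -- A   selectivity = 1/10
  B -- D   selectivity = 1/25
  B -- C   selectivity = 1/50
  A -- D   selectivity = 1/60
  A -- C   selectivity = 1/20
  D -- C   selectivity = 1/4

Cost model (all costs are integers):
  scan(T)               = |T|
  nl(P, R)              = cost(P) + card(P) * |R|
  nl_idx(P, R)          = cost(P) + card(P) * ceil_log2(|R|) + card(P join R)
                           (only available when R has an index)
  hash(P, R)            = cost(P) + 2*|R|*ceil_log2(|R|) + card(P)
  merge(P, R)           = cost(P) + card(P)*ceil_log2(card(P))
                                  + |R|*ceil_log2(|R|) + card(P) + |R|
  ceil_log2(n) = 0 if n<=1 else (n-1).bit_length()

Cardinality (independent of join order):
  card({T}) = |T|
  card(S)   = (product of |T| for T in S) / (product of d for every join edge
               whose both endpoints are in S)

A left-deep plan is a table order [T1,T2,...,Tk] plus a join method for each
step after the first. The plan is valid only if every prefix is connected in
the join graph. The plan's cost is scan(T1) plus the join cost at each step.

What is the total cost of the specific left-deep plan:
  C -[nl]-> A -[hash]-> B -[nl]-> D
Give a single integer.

step 1: scan C: cost=400, card=400
step 2: join A via nl
    card(P join A) = 400*60/(20) = 1200
    cost = 400 + 400*60 = 24400
step 3: join B via hash
    card(P join B) = 1200*150/(10*50) = 360
    cost = 24400 + 2*150*8 + 1200 = 28000
step 4: join D via nl
    card(P join D) = 360*200/(25*60*4) = 12
    cost = 28000 + 360*200 = 100000

100000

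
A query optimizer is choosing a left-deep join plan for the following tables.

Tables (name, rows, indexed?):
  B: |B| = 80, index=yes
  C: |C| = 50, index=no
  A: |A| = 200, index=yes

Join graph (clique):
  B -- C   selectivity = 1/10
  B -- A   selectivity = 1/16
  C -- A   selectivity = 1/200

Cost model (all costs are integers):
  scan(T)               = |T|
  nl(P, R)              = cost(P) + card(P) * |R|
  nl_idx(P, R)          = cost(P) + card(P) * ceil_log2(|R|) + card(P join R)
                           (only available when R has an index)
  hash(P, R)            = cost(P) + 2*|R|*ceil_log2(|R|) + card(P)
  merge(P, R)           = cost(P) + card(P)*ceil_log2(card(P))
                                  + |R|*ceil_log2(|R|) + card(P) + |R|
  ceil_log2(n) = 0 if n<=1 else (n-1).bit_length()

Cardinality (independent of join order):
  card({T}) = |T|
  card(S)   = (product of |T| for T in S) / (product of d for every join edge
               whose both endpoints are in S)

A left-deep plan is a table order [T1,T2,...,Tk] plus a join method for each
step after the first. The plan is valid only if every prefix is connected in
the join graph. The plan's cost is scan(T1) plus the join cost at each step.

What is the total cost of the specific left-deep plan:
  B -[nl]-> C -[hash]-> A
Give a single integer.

step 1: scan B: cost=80, card=80
step 2: join C via nl
    card(P join C) = 80*50/(10) = 400
    cost = 80 + 80*50 = 4080
step 3: join A via hash
    card(P join A) = 400*200/(16*200) = 25
    cost = 4080 + 2*200*8 + 400 = 7680

7680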